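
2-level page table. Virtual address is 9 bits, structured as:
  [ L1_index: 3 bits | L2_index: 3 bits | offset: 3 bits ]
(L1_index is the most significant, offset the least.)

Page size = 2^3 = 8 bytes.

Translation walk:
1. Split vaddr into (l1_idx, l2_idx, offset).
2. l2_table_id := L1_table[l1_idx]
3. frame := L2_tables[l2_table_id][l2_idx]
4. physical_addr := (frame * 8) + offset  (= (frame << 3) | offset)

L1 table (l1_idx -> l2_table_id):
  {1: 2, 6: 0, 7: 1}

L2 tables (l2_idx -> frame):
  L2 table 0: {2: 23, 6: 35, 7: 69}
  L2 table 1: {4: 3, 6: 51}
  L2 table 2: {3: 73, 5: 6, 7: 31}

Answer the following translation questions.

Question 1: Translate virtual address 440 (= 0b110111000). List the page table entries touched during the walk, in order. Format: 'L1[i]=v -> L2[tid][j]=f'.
vaddr = 440 = 0b110111000
Split: l1_idx=6, l2_idx=7, offset=0

Answer: L1[6]=0 -> L2[0][7]=69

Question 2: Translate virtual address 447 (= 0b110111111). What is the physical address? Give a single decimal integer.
vaddr = 447 = 0b110111111
Split: l1_idx=6, l2_idx=7, offset=7
L1[6] = 0
L2[0][7] = 69
paddr = 69 * 8 + 7 = 559

Answer: 559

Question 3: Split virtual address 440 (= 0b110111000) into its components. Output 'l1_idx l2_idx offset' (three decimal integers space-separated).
vaddr = 440 = 0b110111000
  top 3 bits -> l1_idx = 6
  next 3 bits -> l2_idx = 7
  bottom 3 bits -> offset = 0

Answer: 6 7 0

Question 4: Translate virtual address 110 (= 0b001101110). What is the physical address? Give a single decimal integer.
Answer: 54

Derivation:
vaddr = 110 = 0b001101110
Split: l1_idx=1, l2_idx=5, offset=6
L1[1] = 2
L2[2][5] = 6
paddr = 6 * 8 + 6 = 54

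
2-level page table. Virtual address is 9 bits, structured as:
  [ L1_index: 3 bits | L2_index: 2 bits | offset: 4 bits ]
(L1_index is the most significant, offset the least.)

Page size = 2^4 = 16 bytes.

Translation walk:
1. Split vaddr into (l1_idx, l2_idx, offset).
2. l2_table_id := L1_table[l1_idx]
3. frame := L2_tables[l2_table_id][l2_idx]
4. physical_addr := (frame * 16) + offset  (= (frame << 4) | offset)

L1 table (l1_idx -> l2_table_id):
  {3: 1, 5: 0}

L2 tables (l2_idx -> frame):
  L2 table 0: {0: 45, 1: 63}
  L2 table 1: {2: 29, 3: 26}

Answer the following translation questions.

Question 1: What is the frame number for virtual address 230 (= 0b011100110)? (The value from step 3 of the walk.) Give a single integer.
Answer: 29

Derivation:
vaddr = 230: l1_idx=3, l2_idx=2
L1[3] = 1; L2[1][2] = 29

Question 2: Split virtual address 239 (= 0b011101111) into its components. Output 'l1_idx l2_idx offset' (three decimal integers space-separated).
Answer: 3 2 15

Derivation:
vaddr = 239 = 0b011101111
  top 3 bits -> l1_idx = 3
  next 2 bits -> l2_idx = 2
  bottom 4 bits -> offset = 15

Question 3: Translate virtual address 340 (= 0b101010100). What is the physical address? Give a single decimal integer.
Answer: 1012

Derivation:
vaddr = 340 = 0b101010100
Split: l1_idx=5, l2_idx=1, offset=4
L1[5] = 0
L2[0][1] = 63
paddr = 63 * 16 + 4 = 1012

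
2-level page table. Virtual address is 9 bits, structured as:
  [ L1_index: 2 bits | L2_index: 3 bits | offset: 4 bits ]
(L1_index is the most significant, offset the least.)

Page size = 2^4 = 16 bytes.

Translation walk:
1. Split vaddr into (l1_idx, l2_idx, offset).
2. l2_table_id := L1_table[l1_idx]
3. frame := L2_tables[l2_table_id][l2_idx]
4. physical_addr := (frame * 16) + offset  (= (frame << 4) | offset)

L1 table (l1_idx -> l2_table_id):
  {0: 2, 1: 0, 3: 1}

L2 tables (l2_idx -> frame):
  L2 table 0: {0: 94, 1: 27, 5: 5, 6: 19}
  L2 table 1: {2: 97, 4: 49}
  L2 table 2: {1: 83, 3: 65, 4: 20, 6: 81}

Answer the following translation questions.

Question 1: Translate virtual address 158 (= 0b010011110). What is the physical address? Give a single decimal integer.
Answer: 446

Derivation:
vaddr = 158 = 0b010011110
Split: l1_idx=1, l2_idx=1, offset=14
L1[1] = 0
L2[0][1] = 27
paddr = 27 * 16 + 14 = 446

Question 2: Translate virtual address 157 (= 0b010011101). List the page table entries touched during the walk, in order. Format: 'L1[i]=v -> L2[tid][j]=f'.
vaddr = 157 = 0b010011101
Split: l1_idx=1, l2_idx=1, offset=13

Answer: L1[1]=0 -> L2[0][1]=27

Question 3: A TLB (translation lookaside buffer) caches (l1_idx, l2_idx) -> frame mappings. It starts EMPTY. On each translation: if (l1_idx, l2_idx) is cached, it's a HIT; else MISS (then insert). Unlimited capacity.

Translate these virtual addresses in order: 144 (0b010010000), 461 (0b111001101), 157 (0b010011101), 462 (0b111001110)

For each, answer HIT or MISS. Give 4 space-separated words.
vaddr=144: (1,1) not in TLB -> MISS, insert
vaddr=461: (3,4) not in TLB -> MISS, insert
vaddr=157: (1,1) in TLB -> HIT
vaddr=462: (3,4) in TLB -> HIT

Answer: MISS MISS HIT HIT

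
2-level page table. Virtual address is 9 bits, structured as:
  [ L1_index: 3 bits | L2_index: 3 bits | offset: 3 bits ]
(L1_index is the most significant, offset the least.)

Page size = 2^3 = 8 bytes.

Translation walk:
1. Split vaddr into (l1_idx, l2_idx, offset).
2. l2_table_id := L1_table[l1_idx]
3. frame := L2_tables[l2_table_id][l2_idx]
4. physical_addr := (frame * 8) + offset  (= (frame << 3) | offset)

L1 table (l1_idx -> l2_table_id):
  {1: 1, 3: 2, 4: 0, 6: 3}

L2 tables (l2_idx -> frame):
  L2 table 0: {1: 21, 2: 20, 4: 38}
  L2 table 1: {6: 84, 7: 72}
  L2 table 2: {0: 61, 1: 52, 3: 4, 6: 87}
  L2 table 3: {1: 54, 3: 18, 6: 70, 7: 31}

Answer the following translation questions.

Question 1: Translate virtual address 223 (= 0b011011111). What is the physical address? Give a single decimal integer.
vaddr = 223 = 0b011011111
Split: l1_idx=3, l2_idx=3, offset=7
L1[3] = 2
L2[2][3] = 4
paddr = 4 * 8 + 7 = 39

Answer: 39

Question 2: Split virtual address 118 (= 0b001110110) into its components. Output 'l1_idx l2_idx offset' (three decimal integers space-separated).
vaddr = 118 = 0b001110110
  top 3 bits -> l1_idx = 1
  next 3 bits -> l2_idx = 6
  bottom 3 bits -> offset = 6

Answer: 1 6 6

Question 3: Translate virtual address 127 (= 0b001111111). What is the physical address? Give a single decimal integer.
Answer: 583

Derivation:
vaddr = 127 = 0b001111111
Split: l1_idx=1, l2_idx=7, offset=7
L1[1] = 1
L2[1][7] = 72
paddr = 72 * 8 + 7 = 583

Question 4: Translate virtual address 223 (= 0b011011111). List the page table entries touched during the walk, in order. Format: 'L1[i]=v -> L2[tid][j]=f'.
vaddr = 223 = 0b011011111
Split: l1_idx=3, l2_idx=3, offset=7

Answer: L1[3]=2 -> L2[2][3]=4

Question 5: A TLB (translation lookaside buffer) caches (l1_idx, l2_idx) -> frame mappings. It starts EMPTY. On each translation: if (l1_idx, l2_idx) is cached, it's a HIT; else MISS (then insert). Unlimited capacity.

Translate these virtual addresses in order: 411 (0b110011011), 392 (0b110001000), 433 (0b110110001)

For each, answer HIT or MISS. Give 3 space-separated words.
vaddr=411: (6,3) not in TLB -> MISS, insert
vaddr=392: (6,1) not in TLB -> MISS, insert
vaddr=433: (6,6) not in TLB -> MISS, insert

Answer: MISS MISS MISS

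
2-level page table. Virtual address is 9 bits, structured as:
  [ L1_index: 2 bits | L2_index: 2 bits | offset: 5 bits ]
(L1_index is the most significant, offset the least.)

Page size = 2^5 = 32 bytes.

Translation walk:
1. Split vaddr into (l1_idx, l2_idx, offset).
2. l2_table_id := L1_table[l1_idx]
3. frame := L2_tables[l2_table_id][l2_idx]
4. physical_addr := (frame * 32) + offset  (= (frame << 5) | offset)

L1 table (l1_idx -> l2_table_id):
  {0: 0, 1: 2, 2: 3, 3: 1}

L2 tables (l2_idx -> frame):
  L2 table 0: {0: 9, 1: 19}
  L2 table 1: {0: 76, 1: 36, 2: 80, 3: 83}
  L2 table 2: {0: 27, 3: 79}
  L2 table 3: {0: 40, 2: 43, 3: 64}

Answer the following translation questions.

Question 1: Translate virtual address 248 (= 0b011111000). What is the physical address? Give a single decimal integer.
Answer: 2552

Derivation:
vaddr = 248 = 0b011111000
Split: l1_idx=1, l2_idx=3, offset=24
L1[1] = 2
L2[2][3] = 79
paddr = 79 * 32 + 24 = 2552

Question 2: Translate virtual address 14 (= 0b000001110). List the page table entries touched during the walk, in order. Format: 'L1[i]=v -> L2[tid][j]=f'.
Answer: L1[0]=0 -> L2[0][0]=9

Derivation:
vaddr = 14 = 0b000001110
Split: l1_idx=0, l2_idx=0, offset=14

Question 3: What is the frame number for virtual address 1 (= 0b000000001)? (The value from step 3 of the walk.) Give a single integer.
Answer: 9

Derivation:
vaddr = 1: l1_idx=0, l2_idx=0
L1[0] = 0; L2[0][0] = 9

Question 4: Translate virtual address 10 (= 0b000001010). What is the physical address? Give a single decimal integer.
vaddr = 10 = 0b000001010
Split: l1_idx=0, l2_idx=0, offset=10
L1[0] = 0
L2[0][0] = 9
paddr = 9 * 32 + 10 = 298

Answer: 298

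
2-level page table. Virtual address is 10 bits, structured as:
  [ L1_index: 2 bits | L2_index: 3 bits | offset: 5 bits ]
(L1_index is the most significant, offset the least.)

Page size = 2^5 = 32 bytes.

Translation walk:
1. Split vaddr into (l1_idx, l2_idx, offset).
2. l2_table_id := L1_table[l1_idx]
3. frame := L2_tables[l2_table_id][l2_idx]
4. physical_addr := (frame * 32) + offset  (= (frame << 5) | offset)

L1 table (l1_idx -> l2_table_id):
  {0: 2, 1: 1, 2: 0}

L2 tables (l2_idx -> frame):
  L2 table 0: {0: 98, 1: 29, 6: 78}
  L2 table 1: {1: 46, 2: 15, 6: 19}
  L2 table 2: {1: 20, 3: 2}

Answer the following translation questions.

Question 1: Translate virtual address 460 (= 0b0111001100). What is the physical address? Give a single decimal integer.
vaddr = 460 = 0b0111001100
Split: l1_idx=1, l2_idx=6, offset=12
L1[1] = 1
L2[1][6] = 19
paddr = 19 * 32 + 12 = 620

Answer: 620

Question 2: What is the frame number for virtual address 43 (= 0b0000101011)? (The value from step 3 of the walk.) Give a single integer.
vaddr = 43: l1_idx=0, l2_idx=1
L1[0] = 2; L2[2][1] = 20

Answer: 20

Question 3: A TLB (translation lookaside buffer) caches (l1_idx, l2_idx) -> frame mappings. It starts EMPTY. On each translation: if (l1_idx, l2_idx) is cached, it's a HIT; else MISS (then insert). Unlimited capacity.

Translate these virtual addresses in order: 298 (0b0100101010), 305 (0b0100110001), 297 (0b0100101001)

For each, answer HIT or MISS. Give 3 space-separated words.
vaddr=298: (1,1) not in TLB -> MISS, insert
vaddr=305: (1,1) in TLB -> HIT
vaddr=297: (1,1) in TLB -> HIT

Answer: MISS HIT HIT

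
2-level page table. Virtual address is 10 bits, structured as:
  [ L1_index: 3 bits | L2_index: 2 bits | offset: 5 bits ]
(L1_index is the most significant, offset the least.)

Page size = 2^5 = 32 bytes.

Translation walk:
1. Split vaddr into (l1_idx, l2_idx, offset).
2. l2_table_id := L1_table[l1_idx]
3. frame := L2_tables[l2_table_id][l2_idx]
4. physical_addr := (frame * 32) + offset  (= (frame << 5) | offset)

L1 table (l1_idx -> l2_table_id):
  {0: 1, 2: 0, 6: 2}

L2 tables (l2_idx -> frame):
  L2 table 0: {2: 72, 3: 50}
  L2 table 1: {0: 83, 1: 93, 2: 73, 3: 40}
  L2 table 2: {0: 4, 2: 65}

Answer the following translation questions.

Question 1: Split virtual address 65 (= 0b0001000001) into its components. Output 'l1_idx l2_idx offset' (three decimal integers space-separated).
Answer: 0 2 1

Derivation:
vaddr = 65 = 0b0001000001
  top 3 bits -> l1_idx = 0
  next 2 bits -> l2_idx = 2
  bottom 5 bits -> offset = 1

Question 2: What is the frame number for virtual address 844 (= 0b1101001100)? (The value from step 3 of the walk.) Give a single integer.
Answer: 65

Derivation:
vaddr = 844: l1_idx=6, l2_idx=2
L1[6] = 2; L2[2][2] = 65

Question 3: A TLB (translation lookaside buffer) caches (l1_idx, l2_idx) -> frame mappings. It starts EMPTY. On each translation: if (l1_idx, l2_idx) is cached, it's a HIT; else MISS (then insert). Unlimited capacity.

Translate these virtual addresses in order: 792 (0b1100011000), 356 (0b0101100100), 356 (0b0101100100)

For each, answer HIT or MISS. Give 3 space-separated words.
vaddr=792: (6,0) not in TLB -> MISS, insert
vaddr=356: (2,3) not in TLB -> MISS, insert
vaddr=356: (2,3) in TLB -> HIT

Answer: MISS MISS HIT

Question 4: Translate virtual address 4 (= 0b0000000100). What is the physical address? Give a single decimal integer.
vaddr = 4 = 0b0000000100
Split: l1_idx=0, l2_idx=0, offset=4
L1[0] = 1
L2[1][0] = 83
paddr = 83 * 32 + 4 = 2660

Answer: 2660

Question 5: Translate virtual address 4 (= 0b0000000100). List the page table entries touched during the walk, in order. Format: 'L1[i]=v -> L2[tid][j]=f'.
vaddr = 4 = 0b0000000100
Split: l1_idx=0, l2_idx=0, offset=4

Answer: L1[0]=1 -> L2[1][0]=83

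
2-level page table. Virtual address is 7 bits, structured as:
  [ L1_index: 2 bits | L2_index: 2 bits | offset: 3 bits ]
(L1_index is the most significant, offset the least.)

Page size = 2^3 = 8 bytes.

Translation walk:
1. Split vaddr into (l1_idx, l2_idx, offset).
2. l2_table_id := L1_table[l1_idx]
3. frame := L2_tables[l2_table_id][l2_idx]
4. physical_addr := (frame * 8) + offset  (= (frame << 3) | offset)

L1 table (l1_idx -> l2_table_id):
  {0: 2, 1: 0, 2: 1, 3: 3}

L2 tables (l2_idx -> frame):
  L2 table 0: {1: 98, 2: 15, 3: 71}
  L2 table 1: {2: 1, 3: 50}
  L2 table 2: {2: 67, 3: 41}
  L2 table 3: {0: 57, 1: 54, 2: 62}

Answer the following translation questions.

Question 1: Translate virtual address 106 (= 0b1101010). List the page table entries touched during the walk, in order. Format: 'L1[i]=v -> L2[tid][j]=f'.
vaddr = 106 = 0b1101010
Split: l1_idx=3, l2_idx=1, offset=2

Answer: L1[3]=3 -> L2[3][1]=54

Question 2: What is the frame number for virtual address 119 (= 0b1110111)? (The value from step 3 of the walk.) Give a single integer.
vaddr = 119: l1_idx=3, l2_idx=2
L1[3] = 3; L2[3][2] = 62

Answer: 62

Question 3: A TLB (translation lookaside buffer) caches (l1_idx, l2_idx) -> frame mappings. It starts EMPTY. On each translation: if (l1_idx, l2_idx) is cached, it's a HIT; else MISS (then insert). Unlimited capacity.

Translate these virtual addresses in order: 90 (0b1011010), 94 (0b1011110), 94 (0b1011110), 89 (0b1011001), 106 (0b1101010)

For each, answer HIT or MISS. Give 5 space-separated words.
vaddr=90: (2,3) not in TLB -> MISS, insert
vaddr=94: (2,3) in TLB -> HIT
vaddr=94: (2,3) in TLB -> HIT
vaddr=89: (2,3) in TLB -> HIT
vaddr=106: (3,1) not in TLB -> MISS, insert

Answer: MISS HIT HIT HIT MISS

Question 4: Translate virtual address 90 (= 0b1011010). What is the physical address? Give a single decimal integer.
Answer: 402

Derivation:
vaddr = 90 = 0b1011010
Split: l1_idx=2, l2_idx=3, offset=2
L1[2] = 1
L2[1][3] = 50
paddr = 50 * 8 + 2 = 402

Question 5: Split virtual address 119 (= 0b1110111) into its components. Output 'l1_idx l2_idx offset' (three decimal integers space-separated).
Answer: 3 2 7

Derivation:
vaddr = 119 = 0b1110111
  top 2 bits -> l1_idx = 3
  next 2 bits -> l2_idx = 2
  bottom 3 bits -> offset = 7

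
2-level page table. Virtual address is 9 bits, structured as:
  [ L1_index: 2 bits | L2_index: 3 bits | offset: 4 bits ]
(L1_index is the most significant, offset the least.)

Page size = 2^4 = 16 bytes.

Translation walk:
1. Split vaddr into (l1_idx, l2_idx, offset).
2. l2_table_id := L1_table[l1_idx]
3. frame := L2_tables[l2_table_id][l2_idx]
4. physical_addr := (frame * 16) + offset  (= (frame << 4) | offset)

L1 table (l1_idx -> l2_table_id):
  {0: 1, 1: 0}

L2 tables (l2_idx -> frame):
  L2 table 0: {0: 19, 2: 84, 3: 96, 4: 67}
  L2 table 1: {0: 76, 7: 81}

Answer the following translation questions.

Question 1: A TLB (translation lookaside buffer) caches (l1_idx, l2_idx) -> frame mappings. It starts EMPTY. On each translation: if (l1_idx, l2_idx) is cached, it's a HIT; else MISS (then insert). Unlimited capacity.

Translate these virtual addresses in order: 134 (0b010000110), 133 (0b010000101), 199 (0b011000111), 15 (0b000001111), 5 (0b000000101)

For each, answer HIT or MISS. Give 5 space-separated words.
vaddr=134: (1,0) not in TLB -> MISS, insert
vaddr=133: (1,0) in TLB -> HIT
vaddr=199: (1,4) not in TLB -> MISS, insert
vaddr=15: (0,0) not in TLB -> MISS, insert
vaddr=5: (0,0) in TLB -> HIT

Answer: MISS HIT MISS MISS HIT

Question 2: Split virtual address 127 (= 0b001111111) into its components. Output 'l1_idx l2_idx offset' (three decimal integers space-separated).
vaddr = 127 = 0b001111111
  top 2 bits -> l1_idx = 0
  next 3 bits -> l2_idx = 7
  bottom 4 bits -> offset = 15

Answer: 0 7 15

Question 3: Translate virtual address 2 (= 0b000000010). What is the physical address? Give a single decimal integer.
Answer: 1218

Derivation:
vaddr = 2 = 0b000000010
Split: l1_idx=0, l2_idx=0, offset=2
L1[0] = 1
L2[1][0] = 76
paddr = 76 * 16 + 2 = 1218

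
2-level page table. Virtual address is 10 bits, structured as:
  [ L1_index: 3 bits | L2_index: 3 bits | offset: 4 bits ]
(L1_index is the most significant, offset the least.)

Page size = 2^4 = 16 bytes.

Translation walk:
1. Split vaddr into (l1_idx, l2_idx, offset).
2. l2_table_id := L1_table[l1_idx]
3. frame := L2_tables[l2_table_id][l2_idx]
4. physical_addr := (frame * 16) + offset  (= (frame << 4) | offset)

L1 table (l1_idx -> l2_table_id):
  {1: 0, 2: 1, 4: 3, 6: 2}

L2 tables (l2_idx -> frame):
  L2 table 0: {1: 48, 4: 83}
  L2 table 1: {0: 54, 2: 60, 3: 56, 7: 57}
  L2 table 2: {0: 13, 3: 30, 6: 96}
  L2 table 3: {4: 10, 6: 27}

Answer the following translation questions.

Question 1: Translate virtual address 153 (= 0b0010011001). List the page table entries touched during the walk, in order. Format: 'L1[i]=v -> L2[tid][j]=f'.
vaddr = 153 = 0b0010011001
Split: l1_idx=1, l2_idx=1, offset=9

Answer: L1[1]=0 -> L2[0][1]=48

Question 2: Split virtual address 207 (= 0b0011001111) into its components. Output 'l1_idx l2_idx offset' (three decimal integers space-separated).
vaddr = 207 = 0b0011001111
  top 3 bits -> l1_idx = 1
  next 3 bits -> l2_idx = 4
  bottom 4 bits -> offset = 15

Answer: 1 4 15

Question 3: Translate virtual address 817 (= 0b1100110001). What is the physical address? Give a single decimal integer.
vaddr = 817 = 0b1100110001
Split: l1_idx=6, l2_idx=3, offset=1
L1[6] = 2
L2[2][3] = 30
paddr = 30 * 16 + 1 = 481

Answer: 481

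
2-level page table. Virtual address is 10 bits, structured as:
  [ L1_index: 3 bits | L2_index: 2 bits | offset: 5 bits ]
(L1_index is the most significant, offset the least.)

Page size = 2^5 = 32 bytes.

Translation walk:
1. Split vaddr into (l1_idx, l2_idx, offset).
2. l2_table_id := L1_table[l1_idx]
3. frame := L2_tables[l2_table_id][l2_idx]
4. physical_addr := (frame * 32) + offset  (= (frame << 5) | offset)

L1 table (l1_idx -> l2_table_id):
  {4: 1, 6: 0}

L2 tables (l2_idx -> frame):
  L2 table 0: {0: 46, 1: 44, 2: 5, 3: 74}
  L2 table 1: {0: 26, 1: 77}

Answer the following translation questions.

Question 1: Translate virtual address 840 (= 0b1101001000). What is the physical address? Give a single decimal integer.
vaddr = 840 = 0b1101001000
Split: l1_idx=6, l2_idx=2, offset=8
L1[6] = 0
L2[0][2] = 5
paddr = 5 * 32 + 8 = 168

Answer: 168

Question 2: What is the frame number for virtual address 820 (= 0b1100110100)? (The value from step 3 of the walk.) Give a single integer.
Answer: 44

Derivation:
vaddr = 820: l1_idx=6, l2_idx=1
L1[6] = 0; L2[0][1] = 44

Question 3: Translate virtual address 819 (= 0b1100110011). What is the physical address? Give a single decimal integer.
Answer: 1427

Derivation:
vaddr = 819 = 0b1100110011
Split: l1_idx=6, l2_idx=1, offset=19
L1[6] = 0
L2[0][1] = 44
paddr = 44 * 32 + 19 = 1427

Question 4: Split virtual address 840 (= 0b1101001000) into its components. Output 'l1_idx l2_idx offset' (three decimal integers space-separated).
Answer: 6 2 8

Derivation:
vaddr = 840 = 0b1101001000
  top 3 bits -> l1_idx = 6
  next 2 bits -> l2_idx = 2
  bottom 5 bits -> offset = 8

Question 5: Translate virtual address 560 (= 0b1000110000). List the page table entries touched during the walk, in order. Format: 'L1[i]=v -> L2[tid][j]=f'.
Answer: L1[4]=1 -> L2[1][1]=77

Derivation:
vaddr = 560 = 0b1000110000
Split: l1_idx=4, l2_idx=1, offset=16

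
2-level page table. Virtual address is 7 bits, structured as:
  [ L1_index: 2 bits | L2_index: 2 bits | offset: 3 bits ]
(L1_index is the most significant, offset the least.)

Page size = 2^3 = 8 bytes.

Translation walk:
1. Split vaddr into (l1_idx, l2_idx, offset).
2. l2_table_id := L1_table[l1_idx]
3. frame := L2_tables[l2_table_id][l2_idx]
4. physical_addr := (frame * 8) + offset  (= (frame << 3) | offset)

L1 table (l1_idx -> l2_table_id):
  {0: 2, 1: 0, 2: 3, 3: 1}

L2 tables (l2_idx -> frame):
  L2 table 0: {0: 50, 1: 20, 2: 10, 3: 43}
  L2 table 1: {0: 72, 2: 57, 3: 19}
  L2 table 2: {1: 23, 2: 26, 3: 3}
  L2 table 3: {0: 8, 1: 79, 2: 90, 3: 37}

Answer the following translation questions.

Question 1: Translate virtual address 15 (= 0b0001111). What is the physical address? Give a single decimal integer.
Answer: 191

Derivation:
vaddr = 15 = 0b0001111
Split: l1_idx=0, l2_idx=1, offset=7
L1[0] = 2
L2[2][1] = 23
paddr = 23 * 8 + 7 = 191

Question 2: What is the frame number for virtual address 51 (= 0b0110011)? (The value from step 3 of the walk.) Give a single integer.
vaddr = 51: l1_idx=1, l2_idx=2
L1[1] = 0; L2[0][2] = 10

Answer: 10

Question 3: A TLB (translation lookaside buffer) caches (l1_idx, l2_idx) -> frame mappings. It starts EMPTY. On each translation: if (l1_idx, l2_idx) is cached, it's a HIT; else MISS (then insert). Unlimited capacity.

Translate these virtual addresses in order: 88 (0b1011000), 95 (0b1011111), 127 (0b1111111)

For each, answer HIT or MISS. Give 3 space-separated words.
Answer: MISS HIT MISS

Derivation:
vaddr=88: (2,3) not in TLB -> MISS, insert
vaddr=95: (2,3) in TLB -> HIT
vaddr=127: (3,3) not in TLB -> MISS, insert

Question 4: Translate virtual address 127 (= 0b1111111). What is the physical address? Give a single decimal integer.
Answer: 159

Derivation:
vaddr = 127 = 0b1111111
Split: l1_idx=3, l2_idx=3, offset=7
L1[3] = 1
L2[1][3] = 19
paddr = 19 * 8 + 7 = 159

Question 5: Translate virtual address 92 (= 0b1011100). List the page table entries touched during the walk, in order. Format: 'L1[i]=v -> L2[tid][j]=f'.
Answer: L1[2]=3 -> L2[3][3]=37

Derivation:
vaddr = 92 = 0b1011100
Split: l1_idx=2, l2_idx=3, offset=4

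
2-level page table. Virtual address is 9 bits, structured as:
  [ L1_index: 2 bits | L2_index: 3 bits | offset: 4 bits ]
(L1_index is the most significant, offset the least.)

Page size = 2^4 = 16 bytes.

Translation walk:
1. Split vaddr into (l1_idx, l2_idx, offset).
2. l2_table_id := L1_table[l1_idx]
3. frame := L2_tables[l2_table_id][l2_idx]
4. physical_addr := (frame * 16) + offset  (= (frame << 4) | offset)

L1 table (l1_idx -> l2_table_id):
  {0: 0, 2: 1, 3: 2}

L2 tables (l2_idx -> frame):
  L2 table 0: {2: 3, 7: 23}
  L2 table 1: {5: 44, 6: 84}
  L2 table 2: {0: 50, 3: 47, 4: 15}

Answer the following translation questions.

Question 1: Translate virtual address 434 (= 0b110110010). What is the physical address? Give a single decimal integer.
vaddr = 434 = 0b110110010
Split: l1_idx=3, l2_idx=3, offset=2
L1[3] = 2
L2[2][3] = 47
paddr = 47 * 16 + 2 = 754

Answer: 754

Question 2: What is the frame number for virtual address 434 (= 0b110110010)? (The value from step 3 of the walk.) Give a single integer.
Answer: 47

Derivation:
vaddr = 434: l1_idx=3, l2_idx=3
L1[3] = 2; L2[2][3] = 47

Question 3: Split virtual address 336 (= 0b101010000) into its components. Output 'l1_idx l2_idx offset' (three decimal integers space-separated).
vaddr = 336 = 0b101010000
  top 2 bits -> l1_idx = 2
  next 3 bits -> l2_idx = 5
  bottom 4 bits -> offset = 0

Answer: 2 5 0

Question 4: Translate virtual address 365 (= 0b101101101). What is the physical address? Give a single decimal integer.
vaddr = 365 = 0b101101101
Split: l1_idx=2, l2_idx=6, offset=13
L1[2] = 1
L2[1][6] = 84
paddr = 84 * 16 + 13 = 1357

Answer: 1357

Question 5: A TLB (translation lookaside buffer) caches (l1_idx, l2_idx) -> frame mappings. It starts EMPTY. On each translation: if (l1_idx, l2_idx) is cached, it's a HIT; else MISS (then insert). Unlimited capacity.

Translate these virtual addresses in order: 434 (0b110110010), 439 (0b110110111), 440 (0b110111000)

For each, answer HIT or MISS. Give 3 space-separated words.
Answer: MISS HIT HIT

Derivation:
vaddr=434: (3,3) not in TLB -> MISS, insert
vaddr=439: (3,3) in TLB -> HIT
vaddr=440: (3,3) in TLB -> HIT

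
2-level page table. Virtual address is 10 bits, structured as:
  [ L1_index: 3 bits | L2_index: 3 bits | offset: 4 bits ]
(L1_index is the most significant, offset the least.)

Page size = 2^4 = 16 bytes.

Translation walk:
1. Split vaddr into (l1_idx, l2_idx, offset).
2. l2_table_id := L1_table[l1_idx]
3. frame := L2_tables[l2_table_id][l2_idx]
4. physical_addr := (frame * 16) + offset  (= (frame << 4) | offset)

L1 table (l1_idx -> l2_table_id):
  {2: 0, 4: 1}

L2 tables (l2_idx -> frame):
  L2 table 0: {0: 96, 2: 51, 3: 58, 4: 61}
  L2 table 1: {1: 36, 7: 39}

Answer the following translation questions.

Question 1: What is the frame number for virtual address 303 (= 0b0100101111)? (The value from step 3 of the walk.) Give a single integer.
vaddr = 303: l1_idx=2, l2_idx=2
L1[2] = 0; L2[0][2] = 51

Answer: 51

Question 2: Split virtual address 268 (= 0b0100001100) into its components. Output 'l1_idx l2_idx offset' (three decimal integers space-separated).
Answer: 2 0 12

Derivation:
vaddr = 268 = 0b0100001100
  top 3 bits -> l1_idx = 2
  next 3 bits -> l2_idx = 0
  bottom 4 bits -> offset = 12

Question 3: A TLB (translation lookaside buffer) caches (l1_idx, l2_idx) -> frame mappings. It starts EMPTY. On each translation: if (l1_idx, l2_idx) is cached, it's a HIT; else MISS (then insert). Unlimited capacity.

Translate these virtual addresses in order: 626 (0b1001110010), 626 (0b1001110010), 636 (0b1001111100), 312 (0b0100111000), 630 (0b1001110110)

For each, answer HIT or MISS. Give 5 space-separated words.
Answer: MISS HIT HIT MISS HIT

Derivation:
vaddr=626: (4,7) not in TLB -> MISS, insert
vaddr=626: (4,7) in TLB -> HIT
vaddr=636: (4,7) in TLB -> HIT
vaddr=312: (2,3) not in TLB -> MISS, insert
vaddr=630: (4,7) in TLB -> HIT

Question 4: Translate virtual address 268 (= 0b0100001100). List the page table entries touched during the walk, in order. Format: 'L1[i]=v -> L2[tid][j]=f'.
vaddr = 268 = 0b0100001100
Split: l1_idx=2, l2_idx=0, offset=12

Answer: L1[2]=0 -> L2[0][0]=96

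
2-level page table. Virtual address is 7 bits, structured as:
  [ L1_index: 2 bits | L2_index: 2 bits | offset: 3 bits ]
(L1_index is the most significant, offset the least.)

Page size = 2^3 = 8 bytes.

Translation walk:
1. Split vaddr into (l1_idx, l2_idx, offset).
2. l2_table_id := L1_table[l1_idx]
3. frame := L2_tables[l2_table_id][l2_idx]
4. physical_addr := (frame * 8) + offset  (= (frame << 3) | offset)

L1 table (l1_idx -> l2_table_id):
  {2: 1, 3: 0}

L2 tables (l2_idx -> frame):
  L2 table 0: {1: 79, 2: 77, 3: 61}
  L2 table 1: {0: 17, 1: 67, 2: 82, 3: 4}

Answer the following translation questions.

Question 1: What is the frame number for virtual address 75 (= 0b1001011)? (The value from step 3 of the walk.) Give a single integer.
vaddr = 75: l1_idx=2, l2_idx=1
L1[2] = 1; L2[1][1] = 67

Answer: 67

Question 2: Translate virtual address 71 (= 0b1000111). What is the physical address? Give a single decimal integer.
vaddr = 71 = 0b1000111
Split: l1_idx=2, l2_idx=0, offset=7
L1[2] = 1
L2[1][0] = 17
paddr = 17 * 8 + 7 = 143

Answer: 143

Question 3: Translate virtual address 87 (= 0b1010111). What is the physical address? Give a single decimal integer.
vaddr = 87 = 0b1010111
Split: l1_idx=2, l2_idx=2, offset=7
L1[2] = 1
L2[1][2] = 82
paddr = 82 * 8 + 7 = 663

Answer: 663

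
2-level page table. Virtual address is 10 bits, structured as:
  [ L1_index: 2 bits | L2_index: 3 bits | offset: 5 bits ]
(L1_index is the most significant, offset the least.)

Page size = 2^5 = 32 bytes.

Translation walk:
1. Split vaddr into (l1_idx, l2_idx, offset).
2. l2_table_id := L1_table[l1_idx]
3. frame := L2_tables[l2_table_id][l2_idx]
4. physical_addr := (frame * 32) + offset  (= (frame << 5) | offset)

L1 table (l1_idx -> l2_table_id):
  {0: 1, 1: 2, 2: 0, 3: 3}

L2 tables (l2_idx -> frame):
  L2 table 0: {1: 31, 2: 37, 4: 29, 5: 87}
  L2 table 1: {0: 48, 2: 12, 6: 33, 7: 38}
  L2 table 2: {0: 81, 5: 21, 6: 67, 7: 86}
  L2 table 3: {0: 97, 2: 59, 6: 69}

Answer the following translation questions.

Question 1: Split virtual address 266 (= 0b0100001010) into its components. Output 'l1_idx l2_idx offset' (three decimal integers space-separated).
Answer: 1 0 10

Derivation:
vaddr = 266 = 0b0100001010
  top 2 bits -> l1_idx = 1
  next 3 bits -> l2_idx = 0
  bottom 5 bits -> offset = 10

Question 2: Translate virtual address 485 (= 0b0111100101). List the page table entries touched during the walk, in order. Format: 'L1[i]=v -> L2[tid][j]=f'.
vaddr = 485 = 0b0111100101
Split: l1_idx=1, l2_idx=7, offset=5

Answer: L1[1]=2 -> L2[2][7]=86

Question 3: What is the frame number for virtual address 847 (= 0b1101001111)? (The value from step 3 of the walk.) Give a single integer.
vaddr = 847: l1_idx=3, l2_idx=2
L1[3] = 3; L2[3][2] = 59

Answer: 59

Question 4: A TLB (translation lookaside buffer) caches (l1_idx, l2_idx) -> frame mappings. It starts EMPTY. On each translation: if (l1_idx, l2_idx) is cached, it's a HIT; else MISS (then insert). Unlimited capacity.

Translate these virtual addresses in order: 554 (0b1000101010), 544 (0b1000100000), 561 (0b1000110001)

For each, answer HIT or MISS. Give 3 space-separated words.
vaddr=554: (2,1) not in TLB -> MISS, insert
vaddr=544: (2,1) in TLB -> HIT
vaddr=561: (2,1) in TLB -> HIT

Answer: MISS HIT HIT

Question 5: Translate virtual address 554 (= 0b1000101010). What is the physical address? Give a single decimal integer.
vaddr = 554 = 0b1000101010
Split: l1_idx=2, l2_idx=1, offset=10
L1[2] = 0
L2[0][1] = 31
paddr = 31 * 32 + 10 = 1002

Answer: 1002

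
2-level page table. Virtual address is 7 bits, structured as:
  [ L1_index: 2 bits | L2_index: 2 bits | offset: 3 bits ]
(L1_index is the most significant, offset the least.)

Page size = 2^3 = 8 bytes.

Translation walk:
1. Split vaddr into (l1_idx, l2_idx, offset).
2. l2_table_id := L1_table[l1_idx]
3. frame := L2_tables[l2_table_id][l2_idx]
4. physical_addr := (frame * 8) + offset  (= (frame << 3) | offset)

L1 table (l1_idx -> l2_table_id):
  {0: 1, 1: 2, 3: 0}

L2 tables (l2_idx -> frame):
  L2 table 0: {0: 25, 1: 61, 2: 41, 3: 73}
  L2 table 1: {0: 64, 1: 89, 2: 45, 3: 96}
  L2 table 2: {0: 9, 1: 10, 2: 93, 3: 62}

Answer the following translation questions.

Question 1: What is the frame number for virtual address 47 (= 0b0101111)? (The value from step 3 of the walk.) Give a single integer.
vaddr = 47: l1_idx=1, l2_idx=1
L1[1] = 2; L2[2][1] = 10

Answer: 10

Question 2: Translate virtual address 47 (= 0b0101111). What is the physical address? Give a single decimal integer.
Answer: 87

Derivation:
vaddr = 47 = 0b0101111
Split: l1_idx=1, l2_idx=1, offset=7
L1[1] = 2
L2[2][1] = 10
paddr = 10 * 8 + 7 = 87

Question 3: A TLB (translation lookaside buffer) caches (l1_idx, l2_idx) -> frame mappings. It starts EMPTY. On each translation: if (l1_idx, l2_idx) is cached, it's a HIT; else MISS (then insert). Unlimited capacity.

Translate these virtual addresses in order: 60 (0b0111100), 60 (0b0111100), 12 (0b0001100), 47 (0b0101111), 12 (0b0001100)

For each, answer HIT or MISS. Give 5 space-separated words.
Answer: MISS HIT MISS MISS HIT

Derivation:
vaddr=60: (1,3) not in TLB -> MISS, insert
vaddr=60: (1,3) in TLB -> HIT
vaddr=12: (0,1) not in TLB -> MISS, insert
vaddr=47: (1,1) not in TLB -> MISS, insert
vaddr=12: (0,1) in TLB -> HIT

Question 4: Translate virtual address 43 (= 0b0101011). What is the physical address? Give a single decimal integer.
Answer: 83

Derivation:
vaddr = 43 = 0b0101011
Split: l1_idx=1, l2_idx=1, offset=3
L1[1] = 2
L2[2][1] = 10
paddr = 10 * 8 + 3 = 83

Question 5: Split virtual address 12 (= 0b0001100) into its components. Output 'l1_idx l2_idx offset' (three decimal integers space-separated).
Answer: 0 1 4

Derivation:
vaddr = 12 = 0b0001100
  top 2 bits -> l1_idx = 0
  next 2 bits -> l2_idx = 1
  bottom 3 bits -> offset = 4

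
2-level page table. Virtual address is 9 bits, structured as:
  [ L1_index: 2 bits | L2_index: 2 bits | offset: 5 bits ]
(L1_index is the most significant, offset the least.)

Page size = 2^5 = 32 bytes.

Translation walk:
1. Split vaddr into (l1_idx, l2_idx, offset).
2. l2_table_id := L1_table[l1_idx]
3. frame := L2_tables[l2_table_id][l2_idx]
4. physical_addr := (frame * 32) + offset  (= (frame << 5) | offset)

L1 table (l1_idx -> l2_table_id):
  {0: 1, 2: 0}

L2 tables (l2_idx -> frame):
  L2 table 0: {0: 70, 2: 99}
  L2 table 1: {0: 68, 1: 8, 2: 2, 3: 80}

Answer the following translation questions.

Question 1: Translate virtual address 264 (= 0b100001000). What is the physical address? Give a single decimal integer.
Answer: 2248

Derivation:
vaddr = 264 = 0b100001000
Split: l1_idx=2, l2_idx=0, offset=8
L1[2] = 0
L2[0][0] = 70
paddr = 70 * 32 + 8 = 2248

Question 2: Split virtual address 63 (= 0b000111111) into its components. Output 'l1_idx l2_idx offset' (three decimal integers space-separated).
Answer: 0 1 31

Derivation:
vaddr = 63 = 0b000111111
  top 2 bits -> l1_idx = 0
  next 2 bits -> l2_idx = 1
  bottom 5 bits -> offset = 31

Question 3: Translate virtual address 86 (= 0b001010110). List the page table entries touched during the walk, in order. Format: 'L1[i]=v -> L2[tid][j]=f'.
vaddr = 86 = 0b001010110
Split: l1_idx=0, l2_idx=2, offset=22

Answer: L1[0]=1 -> L2[1][2]=2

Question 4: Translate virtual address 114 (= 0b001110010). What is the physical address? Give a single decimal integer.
Answer: 2578

Derivation:
vaddr = 114 = 0b001110010
Split: l1_idx=0, l2_idx=3, offset=18
L1[0] = 1
L2[1][3] = 80
paddr = 80 * 32 + 18 = 2578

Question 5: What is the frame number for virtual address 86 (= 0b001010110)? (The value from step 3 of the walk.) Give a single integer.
vaddr = 86: l1_idx=0, l2_idx=2
L1[0] = 1; L2[1][2] = 2

Answer: 2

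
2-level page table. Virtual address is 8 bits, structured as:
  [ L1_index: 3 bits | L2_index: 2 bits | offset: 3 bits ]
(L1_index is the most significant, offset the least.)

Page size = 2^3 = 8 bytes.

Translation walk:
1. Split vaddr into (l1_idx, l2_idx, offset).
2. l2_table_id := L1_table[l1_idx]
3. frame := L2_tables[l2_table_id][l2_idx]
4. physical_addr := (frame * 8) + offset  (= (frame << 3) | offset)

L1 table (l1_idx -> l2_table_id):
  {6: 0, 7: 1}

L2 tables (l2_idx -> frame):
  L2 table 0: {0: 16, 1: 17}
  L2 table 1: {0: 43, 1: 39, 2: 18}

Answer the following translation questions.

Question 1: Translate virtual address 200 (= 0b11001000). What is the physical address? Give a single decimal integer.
vaddr = 200 = 0b11001000
Split: l1_idx=6, l2_idx=1, offset=0
L1[6] = 0
L2[0][1] = 17
paddr = 17 * 8 + 0 = 136

Answer: 136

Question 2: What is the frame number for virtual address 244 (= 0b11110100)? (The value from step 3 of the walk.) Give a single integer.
vaddr = 244: l1_idx=7, l2_idx=2
L1[7] = 1; L2[1][2] = 18

Answer: 18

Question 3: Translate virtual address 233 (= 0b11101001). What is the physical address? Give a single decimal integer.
Answer: 313

Derivation:
vaddr = 233 = 0b11101001
Split: l1_idx=7, l2_idx=1, offset=1
L1[7] = 1
L2[1][1] = 39
paddr = 39 * 8 + 1 = 313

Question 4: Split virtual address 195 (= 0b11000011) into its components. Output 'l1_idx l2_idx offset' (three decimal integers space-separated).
vaddr = 195 = 0b11000011
  top 3 bits -> l1_idx = 6
  next 2 bits -> l2_idx = 0
  bottom 3 bits -> offset = 3

Answer: 6 0 3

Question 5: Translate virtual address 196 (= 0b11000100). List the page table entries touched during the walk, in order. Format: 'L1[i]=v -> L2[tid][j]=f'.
Answer: L1[6]=0 -> L2[0][0]=16

Derivation:
vaddr = 196 = 0b11000100
Split: l1_idx=6, l2_idx=0, offset=4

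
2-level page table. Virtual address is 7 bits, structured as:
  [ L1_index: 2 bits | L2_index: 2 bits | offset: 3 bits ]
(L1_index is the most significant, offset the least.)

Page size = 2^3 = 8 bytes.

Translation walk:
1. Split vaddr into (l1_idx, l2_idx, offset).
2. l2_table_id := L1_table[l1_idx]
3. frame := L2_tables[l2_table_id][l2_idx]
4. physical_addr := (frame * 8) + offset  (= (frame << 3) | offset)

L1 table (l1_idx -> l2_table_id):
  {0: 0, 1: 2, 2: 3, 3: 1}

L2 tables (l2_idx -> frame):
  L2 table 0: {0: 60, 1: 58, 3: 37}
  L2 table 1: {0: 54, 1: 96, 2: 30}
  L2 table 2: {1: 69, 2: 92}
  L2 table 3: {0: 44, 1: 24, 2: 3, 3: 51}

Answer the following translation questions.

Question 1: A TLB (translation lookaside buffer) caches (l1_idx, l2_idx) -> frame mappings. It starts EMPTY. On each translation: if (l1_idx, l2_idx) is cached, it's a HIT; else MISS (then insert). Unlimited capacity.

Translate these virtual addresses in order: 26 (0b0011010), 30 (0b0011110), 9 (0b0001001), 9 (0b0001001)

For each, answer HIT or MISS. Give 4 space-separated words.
Answer: MISS HIT MISS HIT

Derivation:
vaddr=26: (0,3) not in TLB -> MISS, insert
vaddr=30: (0,3) in TLB -> HIT
vaddr=9: (0,1) not in TLB -> MISS, insert
vaddr=9: (0,1) in TLB -> HIT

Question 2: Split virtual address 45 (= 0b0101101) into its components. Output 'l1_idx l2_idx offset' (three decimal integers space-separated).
Answer: 1 1 5

Derivation:
vaddr = 45 = 0b0101101
  top 2 bits -> l1_idx = 1
  next 2 bits -> l2_idx = 1
  bottom 3 bits -> offset = 5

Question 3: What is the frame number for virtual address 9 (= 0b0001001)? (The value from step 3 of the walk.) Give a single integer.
Answer: 58

Derivation:
vaddr = 9: l1_idx=0, l2_idx=1
L1[0] = 0; L2[0][1] = 58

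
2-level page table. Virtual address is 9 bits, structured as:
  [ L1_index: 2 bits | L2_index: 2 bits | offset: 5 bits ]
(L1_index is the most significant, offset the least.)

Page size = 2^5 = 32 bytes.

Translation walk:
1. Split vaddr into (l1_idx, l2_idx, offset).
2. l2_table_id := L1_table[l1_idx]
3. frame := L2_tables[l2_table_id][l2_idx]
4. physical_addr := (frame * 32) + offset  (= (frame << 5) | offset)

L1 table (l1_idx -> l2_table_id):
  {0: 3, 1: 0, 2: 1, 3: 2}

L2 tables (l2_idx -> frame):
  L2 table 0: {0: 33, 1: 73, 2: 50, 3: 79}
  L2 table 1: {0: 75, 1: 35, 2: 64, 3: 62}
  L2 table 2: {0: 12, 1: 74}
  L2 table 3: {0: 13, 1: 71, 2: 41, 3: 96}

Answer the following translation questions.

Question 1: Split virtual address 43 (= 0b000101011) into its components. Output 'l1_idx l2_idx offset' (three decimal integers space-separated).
vaddr = 43 = 0b000101011
  top 2 bits -> l1_idx = 0
  next 2 bits -> l2_idx = 1
  bottom 5 bits -> offset = 11

Answer: 0 1 11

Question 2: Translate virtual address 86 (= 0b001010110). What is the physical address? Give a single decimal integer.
Answer: 1334

Derivation:
vaddr = 86 = 0b001010110
Split: l1_idx=0, l2_idx=2, offset=22
L1[0] = 3
L2[3][2] = 41
paddr = 41 * 32 + 22 = 1334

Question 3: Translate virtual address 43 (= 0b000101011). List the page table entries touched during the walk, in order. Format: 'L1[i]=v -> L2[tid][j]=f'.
vaddr = 43 = 0b000101011
Split: l1_idx=0, l2_idx=1, offset=11

Answer: L1[0]=3 -> L2[3][1]=71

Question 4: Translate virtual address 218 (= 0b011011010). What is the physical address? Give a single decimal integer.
vaddr = 218 = 0b011011010
Split: l1_idx=1, l2_idx=2, offset=26
L1[1] = 0
L2[0][2] = 50
paddr = 50 * 32 + 26 = 1626

Answer: 1626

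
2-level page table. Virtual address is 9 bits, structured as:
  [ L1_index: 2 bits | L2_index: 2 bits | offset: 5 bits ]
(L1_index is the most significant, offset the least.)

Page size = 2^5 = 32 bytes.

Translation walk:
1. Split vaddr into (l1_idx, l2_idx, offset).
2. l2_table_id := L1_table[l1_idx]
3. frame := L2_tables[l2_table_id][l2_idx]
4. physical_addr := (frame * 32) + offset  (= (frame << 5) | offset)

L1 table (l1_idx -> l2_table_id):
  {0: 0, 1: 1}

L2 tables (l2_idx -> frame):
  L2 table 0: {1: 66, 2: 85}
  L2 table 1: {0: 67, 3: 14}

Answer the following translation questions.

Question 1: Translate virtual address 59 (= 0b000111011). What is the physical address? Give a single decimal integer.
Answer: 2139

Derivation:
vaddr = 59 = 0b000111011
Split: l1_idx=0, l2_idx=1, offset=27
L1[0] = 0
L2[0][1] = 66
paddr = 66 * 32 + 27 = 2139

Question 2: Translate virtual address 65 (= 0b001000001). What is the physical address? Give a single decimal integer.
vaddr = 65 = 0b001000001
Split: l1_idx=0, l2_idx=2, offset=1
L1[0] = 0
L2[0][2] = 85
paddr = 85 * 32 + 1 = 2721

Answer: 2721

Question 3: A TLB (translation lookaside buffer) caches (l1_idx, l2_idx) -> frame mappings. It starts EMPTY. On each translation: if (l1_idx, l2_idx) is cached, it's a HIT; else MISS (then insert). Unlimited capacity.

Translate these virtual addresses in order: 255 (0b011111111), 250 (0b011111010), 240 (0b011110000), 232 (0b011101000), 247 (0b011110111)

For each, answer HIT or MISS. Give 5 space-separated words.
Answer: MISS HIT HIT HIT HIT

Derivation:
vaddr=255: (1,3) not in TLB -> MISS, insert
vaddr=250: (1,3) in TLB -> HIT
vaddr=240: (1,3) in TLB -> HIT
vaddr=232: (1,3) in TLB -> HIT
vaddr=247: (1,3) in TLB -> HIT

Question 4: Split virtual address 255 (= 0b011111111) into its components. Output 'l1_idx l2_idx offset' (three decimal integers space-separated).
vaddr = 255 = 0b011111111
  top 2 bits -> l1_idx = 1
  next 2 bits -> l2_idx = 3
  bottom 5 bits -> offset = 31

Answer: 1 3 31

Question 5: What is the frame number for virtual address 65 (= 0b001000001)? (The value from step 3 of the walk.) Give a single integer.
vaddr = 65: l1_idx=0, l2_idx=2
L1[0] = 0; L2[0][2] = 85

Answer: 85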